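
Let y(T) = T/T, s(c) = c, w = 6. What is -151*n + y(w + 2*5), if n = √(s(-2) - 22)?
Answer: 1 - 302*I*√6 ≈ 1.0 - 739.75*I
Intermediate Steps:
y(T) = 1
n = 2*I*√6 (n = √(-2 - 22) = √(-24) = 2*I*√6 ≈ 4.899*I)
-151*n + y(w + 2*5) = -302*I*√6 + 1 = 1 - 302*I*√6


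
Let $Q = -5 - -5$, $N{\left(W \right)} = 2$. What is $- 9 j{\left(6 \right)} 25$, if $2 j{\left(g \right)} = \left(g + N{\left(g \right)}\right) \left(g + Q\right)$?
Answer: $-5400$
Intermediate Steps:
$Q = 0$ ($Q = -5 + 5 = 0$)
$j{\left(g \right)} = \frac{g \left(2 + g\right)}{2}$ ($j{\left(g \right)} = \frac{\left(g + 2\right) \left(g + 0\right)}{2} = \frac{\left(2 + g\right) g}{2} = \frac{g \left(2 + g\right)}{2}$)
$- 9 j{\left(6 \right)} 25 = - 9 \cdot \frac{1}{2} \cdot 6 \left(2 + 6\right) 25 = - 9 \cdot \frac{1}{2} \cdot 6 \cdot 8 \cdot 25 = \left(-9\right) 24 \cdot 25 = \left(-216\right) 25 = -5400$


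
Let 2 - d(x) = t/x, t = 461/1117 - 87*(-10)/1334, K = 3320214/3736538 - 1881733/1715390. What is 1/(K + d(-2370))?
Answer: 19513341125171330970/34969051807350843869 ≈ 0.55802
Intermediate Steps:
K = -667852483447/3204809959910 (K = 3320214*(1/3736538) - 1881733*1/1715390 = 1660107/1868269 - 1881733/1715390 = -667852483447/3204809959910 ≈ -0.20839)
t = 27358/25691 (t = 461*(1/1117) + 870*(1/1334) = 461/1117 + 15/23 = 27358/25691 ≈ 1.0649)
d(x) = 2 - 27358/(25691*x)
1/(K + d(-2370)) = 1/(-667852483447/3204809959910 + (2 - 27358/25691/(-2370))) = 1/(-667852483447/3204809959910 + (2 - 27358/25691*(-1/2370))) = 1/(-667852483447/3204809959910 + (2 + 13679/30443835)) = 1/(-667852483447/3204809959910 + 60901349/30443835) = 1/(34969051807350843869/19513341125171330970) = 19513341125171330970/34969051807350843869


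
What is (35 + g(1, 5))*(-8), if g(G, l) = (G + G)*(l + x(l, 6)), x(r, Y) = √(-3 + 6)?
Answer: -360 - 16*√3 ≈ -387.71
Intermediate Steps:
x(r, Y) = √3
g(G, l) = 2*G*(l + √3) (g(G, l) = (G + G)*(l + √3) = (2*G)*(l + √3) = 2*G*(l + √3))
(35 + g(1, 5))*(-8) = (35 + 2*1*(5 + √3))*(-8) = (35 + (10 + 2*√3))*(-8) = (45 + 2*√3)*(-8) = -360 - 16*√3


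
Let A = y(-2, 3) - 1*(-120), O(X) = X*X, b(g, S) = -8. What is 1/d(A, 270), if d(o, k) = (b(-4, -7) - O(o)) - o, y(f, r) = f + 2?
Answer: -1/14528 ≈ -6.8833e-5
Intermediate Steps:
O(X) = X**2
y(f, r) = 2 + f
A = 120 (A = (2 - 2) - 1*(-120) = 0 + 120 = 120)
d(o, k) = -8 - o - o**2 (d(o, k) = (-8 - o**2) - o = -8 - o - o**2)
1/d(A, 270) = 1/(-8 - 1*120 - 1*120**2) = 1/(-8 - 120 - 1*14400) = 1/(-8 - 120 - 14400) = 1/(-14528) = -1/14528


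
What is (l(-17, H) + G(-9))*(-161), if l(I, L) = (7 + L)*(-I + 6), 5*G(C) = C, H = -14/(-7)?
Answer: -165186/5 ≈ -33037.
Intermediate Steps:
H = 2 (H = -14*(-⅐) = 2)
G(C) = C/5
l(I, L) = (6 - I)*(7 + L) (l(I, L) = (7 + L)*(6 - I) = (6 - I)*(7 + L))
(l(-17, H) + G(-9))*(-161) = ((42 - 7*(-17) + 6*2 - 1*(-17)*2) + (⅕)*(-9))*(-161) = ((42 + 119 + 12 + 34) - 9/5)*(-161) = (207 - 9/5)*(-161) = (1026/5)*(-161) = -165186/5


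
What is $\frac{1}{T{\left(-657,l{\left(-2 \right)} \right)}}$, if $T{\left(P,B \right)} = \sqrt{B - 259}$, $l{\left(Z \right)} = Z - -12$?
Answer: $- \frac{i \sqrt{249}}{249} \approx - 0.063372 i$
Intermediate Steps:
$l{\left(Z \right)} = 12 + Z$ ($l{\left(Z \right)} = Z + 12 = 12 + Z$)
$T{\left(P,B \right)} = \sqrt{-259 + B}$
$\frac{1}{T{\left(-657,l{\left(-2 \right)} \right)}} = \frac{1}{\sqrt{-259 + \left(12 - 2\right)}} = \frac{1}{\sqrt{-259 + 10}} = \frac{1}{\sqrt{-249}} = \frac{1}{i \sqrt{249}} = - \frac{i \sqrt{249}}{249}$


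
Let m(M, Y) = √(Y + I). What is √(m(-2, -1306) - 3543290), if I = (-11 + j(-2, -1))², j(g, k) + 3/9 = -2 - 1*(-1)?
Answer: √(-31889610 + 3*I*√10385)/3 ≈ 0.009023 + 1882.4*I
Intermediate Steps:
j(g, k) = -4/3 (j(g, k) = -⅓ + (-2 - 1*(-1)) = -⅓ + (-2 + 1) = -⅓ - 1 = -4/3)
I = 1369/9 (I = (-11 - 4/3)² = (-37/3)² = 1369/9 ≈ 152.11)
m(M, Y) = √(1369/9 + Y) (m(M, Y) = √(Y + 1369/9) = √(1369/9 + Y))
√(m(-2, -1306) - 3543290) = √(√(1369 + 9*(-1306))/3 - 3543290) = √(√(1369 - 11754)/3 - 3543290) = √(√(-10385)/3 - 3543290) = √((I*√10385)/3 - 3543290) = √(I*√10385/3 - 3543290) = √(-3543290 + I*√10385/3)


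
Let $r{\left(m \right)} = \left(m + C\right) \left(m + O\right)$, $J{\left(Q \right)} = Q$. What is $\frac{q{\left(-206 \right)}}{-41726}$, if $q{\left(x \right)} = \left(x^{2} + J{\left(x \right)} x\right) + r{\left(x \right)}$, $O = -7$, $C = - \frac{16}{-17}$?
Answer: $- \frac{1092671}{354671} \approx -3.0808$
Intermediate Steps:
$C = \frac{16}{17}$ ($C = \left(-16\right) \left(- \frac{1}{17}\right) = \frac{16}{17} \approx 0.94118$)
$r{\left(m \right)} = \left(-7 + m\right) \left(\frac{16}{17} + m\right)$ ($r{\left(m \right)} = \left(m + \frac{16}{17}\right) \left(m - 7\right) = \left(\frac{16}{17} + m\right) \left(-7 + m\right) = \left(-7 + m\right) \left(\frac{16}{17} + m\right)$)
$q{\left(x \right)} = - \frac{112}{17} + 3 x^{2} - \frac{103 x}{17}$ ($q{\left(x \right)} = \left(x^{2} + x x\right) - \left(\frac{112}{17} - x^{2} + \frac{103 x}{17}\right) = \left(x^{2} + x^{2}\right) - \left(\frac{112}{17} - x^{2} + \frac{103 x}{17}\right) = 2 x^{2} - \left(\frac{112}{17} - x^{2} + \frac{103 x}{17}\right) = - \frac{112}{17} + 3 x^{2} - \frac{103 x}{17}$)
$\frac{q{\left(-206 \right)}}{-41726} = \frac{- \frac{112}{17} + 3 \left(-206\right)^{2} - - \frac{21218}{17}}{-41726} = \left(- \frac{112}{17} + 3 \cdot 42436 + \frac{21218}{17}\right) \left(- \frac{1}{41726}\right) = \left(- \frac{112}{17} + 127308 + \frac{21218}{17}\right) \left(- \frac{1}{41726}\right) = \frac{2185342}{17} \left(- \frac{1}{41726}\right) = - \frac{1092671}{354671}$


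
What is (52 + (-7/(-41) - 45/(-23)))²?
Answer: 2605285764/889249 ≈ 2929.8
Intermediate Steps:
(52 + (-7/(-41) - 45/(-23)))² = (52 + (-7*(-1/41) - 45*(-1/23)))² = (52 + (7/41 + 45/23))² = (52 + 2006/943)² = (51042/943)² = 2605285764/889249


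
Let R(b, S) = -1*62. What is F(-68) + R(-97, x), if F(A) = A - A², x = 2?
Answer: -4754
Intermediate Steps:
R(b, S) = -62
F(-68) + R(-97, x) = -68*(1 - 1*(-68)) - 62 = -68*(1 + 68) - 62 = -68*69 - 62 = -4692 - 62 = -4754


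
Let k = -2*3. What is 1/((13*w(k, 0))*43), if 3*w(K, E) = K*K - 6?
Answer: 1/5590 ≈ 0.00017889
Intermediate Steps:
k = -6
w(K, E) = -2 + K²/3 (w(K, E) = (K*K - 6)/3 = (K² - 6)/3 = (-6 + K²)/3 = -2 + K²/3)
1/((13*w(k, 0))*43) = 1/((13*(-2 + (⅓)*(-6)²))*43) = 1/((13*(-2 + (⅓)*36))*43) = 1/((13*(-2 + 12))*43) = 1/((13*10)*43) = 1/(130*43) = 1/5590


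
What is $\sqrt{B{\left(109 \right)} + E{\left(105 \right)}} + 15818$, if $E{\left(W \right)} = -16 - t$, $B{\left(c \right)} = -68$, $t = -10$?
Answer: $15818 + i \sqrt{74} \approx 15818.0 + 8.6023 i$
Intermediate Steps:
$E{\left(W \right)} = -6$ ($E{\left(W \right)} = -16 - -10 = -16 + 10 = -6$)
$\sqrt{B{\left(109 \right)} + E{\left(105 \right)}} + 15818 = \sqrt{-68 - 6} + 15818 = \sqrt{-74} + 15818 = i \sqrt{74} + 15818 = 15818 + i \sqrt{74}$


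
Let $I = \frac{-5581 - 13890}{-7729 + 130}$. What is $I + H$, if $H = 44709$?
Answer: $\frac{339763162}{7599} \approx 44712.0$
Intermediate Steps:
$I = \frac{19471}{7599}$ ($I = - \frac{19471}{-7599} = \left(-19471\right) \left(- \frac{1}{7599}\right) = \frac{19471}{7599} \approx 2.5623$)
$I + H = \frac{19471}{7599} + 44709 = \frac{339763162}{7599}$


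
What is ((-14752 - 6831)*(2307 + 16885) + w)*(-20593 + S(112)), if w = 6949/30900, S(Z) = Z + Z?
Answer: 260711526840821419/30900 ≈ 8.4373e+12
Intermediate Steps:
S(Z) = 2*Z
w = 6949/30900 (w = 6949*(1/30900) = 6949/30900 ≈ 0.22489)
((-14752 - 6831)*(2307 + 16885) + w)*(-20593 + S(112)) = ((-14752 - 6831)*(2307 + 16885) + 6949/30900)*(-20593 + 2*112) = (-21583*19192 + 6949/30900)*(-20593 + 224) = (-414220936 + 6949/30900)*(-20369) = -12799426915451/30900*(-20369) = 260711526840821419/30900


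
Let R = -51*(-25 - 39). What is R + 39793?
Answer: 43057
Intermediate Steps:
R = 3264 (R = -51*(-64) = 3264)
R + 39793 = 3264 + 39793 = 43057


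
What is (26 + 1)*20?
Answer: 540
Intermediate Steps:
(26 + 1)*20 = 27*20 = 540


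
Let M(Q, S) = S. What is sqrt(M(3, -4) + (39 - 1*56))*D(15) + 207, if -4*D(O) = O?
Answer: 207 - 15*I*sqrt(21)/4 ≈ 207.0 - 17.185*I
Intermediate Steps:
D(O) = -O/4
sqrt(M(3, -4) + (39 - 1*56))*D(15) + 207 = sqrt(-4 + (39 - 1*56))*(-1/4*15) + 207 = sqrt(-4 + (39 - 56))*(-15/4) + 207 = sqrt(-4 - 17)*(-15/4) + 207 = sqrt(-21)*(-15/4) + 207 = (I*sqrt(21))*(-15/4) + 207 = -15*I*sqrt(21)/4 + 207 = 207 - 15*I*sqrt(21)/4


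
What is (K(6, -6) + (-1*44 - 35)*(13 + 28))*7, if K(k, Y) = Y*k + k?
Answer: -22883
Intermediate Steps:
K(k, Y) = k + Y*k
(K(6, -6) + (-1*44 - 35)*(13 + 28))*7 = (6*(1 - 6) + (-1*44 - 35)*(13 + 28))*7 = (6*(-5) + (-44 - 35)*41)*7 = (-30 - 79*41)*7 = (-30 - 3239)*7 = -3269*7 = -22883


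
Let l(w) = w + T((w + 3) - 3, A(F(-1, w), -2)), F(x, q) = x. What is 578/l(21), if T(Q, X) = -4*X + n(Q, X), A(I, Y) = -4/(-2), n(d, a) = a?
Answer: 578/15 ≈ 38.533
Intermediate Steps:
A(I, Y) = 2 (A(I, Y) = -4*(-½) = 2)
T(Q, X) = -3*X (T(Q, X) = -4*X + X = -3*X)
l(w) = -6 + w (l(w) = w - 3*2 = w - 6 = -6 + w)
578/l(21) = 578/(-6 + 21) = 578/15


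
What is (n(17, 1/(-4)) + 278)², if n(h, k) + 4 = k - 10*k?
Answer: 1221025/16 ≈ 76314.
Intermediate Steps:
n(h, k) = -4 - 9*k (n(h, k) = -4 + (k - 10*k) = -4 - 9*k)
(n(17, 1/(-4)) + 278)² = ((-4 - 9/(-4)) + 278)² = ((-4 - 9*(-¼)) + 278)² = ((-4 + 9/4) + 278)² = (-7/4 + 278)² = (1105/4)² = 1221025/16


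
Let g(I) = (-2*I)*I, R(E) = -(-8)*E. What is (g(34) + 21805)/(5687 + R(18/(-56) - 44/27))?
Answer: 3684177/1071893 ≈ 3.4371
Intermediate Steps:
R(E) = 8*E
g(I) = -2*I²
(g(34) + 21805)/(5687 + R(18/(-56) - 44/27)) = (-2*34² + 21805)/(5687 + 8*(18/(-56) - 44/27)) = (-2*1156 + 21805)/(5687 + 8*(18*(-1/56) - 44*1/27)) = (-2312 + 21805)/(5687 + 8*(-9/28 - 44/27)) = 19493/(5687 + 8*(-1475/756)) = 19493/(5687 - 2950/189) = 19493/(1071893/189) = 19493*(189/1071893) = 3684177/1071893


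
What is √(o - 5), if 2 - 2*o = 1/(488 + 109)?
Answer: I*√5703738/1194 ≈ 2.0002*I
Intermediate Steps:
o = 1193/1194 (o = 1 - 1/(2*(488 + 109)) = 1 - ½/597 = 1 - ½*1/597 = 1 - 1/1194 = 1193/1194 ≈ 0.99916)
√(o - 5) = √(1193/1194 - 5) = √(-4777/1194) = I*√5703738/1194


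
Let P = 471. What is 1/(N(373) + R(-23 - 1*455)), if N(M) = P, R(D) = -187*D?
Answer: 1/89857 ≈ 1.1129e-5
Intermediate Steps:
N(M) = 471
1/(N(373) + R(-23 - 1*455)) = 1/(471 - 187*(-23 - 1*455)) = 1/(471 - 187*(-23 - 455)) = 1/(471 - 187*(-478)) = 1/(471 + 89386) = 1/89857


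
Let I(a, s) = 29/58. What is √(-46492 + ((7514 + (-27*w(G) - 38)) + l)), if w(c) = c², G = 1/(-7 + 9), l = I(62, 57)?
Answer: I*√156089/2 ≈ 197.54*I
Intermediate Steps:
I(a, s) = ½ (I(a, s) = 29*(1/58) = ½)
l = ½ ≈ 0.50000
G = ½ (G = 1/2 = ½ ≈ 0.50000)
√(-46492 + ((7514 + (-27*w(G) - 38)) + l)) = √(-46492 + ((7514 + (-27*(½)² - 38)) + ½)) = √(-46492 + ((7514 + (-27*¼ - 38)) + ½)) = √(-46492 + ((7514 + (-27/4 - 38)) + ½)) = √(-46492 + ((7514 - 179/4) + ½)) = √(-46492 + (29877/4 + ½)) = √(-46492 + 29879/4) = √(-156089/4) = I*√156089/2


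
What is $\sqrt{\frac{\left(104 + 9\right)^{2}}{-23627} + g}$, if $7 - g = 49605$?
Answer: $\frac{i \sqrt{27687647621305}}{23627} \approx 222.71 i$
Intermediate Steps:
$g = -49598$ ($g = 7 - 49605 = -49598$)
$\sqrt{\frac{\left(104 + 9\right)^{2}}{-23627} + g} = \sqrt{\frac{\left(104 + 9\right)^{2}}{-23627} - 49598} = \sqrt{113^{2} \left(- \frac{1}{23627}\right) - 49598} = \sqrt{12769 \left(- \frac{1}{23627}\right) - 49598} = \sqrt{- \frac{12769}{23627} - 49598} = \sqrt{- \frac{1171864715}{23627}} = \frac{i \sqrt{27687647621305}}{23627}$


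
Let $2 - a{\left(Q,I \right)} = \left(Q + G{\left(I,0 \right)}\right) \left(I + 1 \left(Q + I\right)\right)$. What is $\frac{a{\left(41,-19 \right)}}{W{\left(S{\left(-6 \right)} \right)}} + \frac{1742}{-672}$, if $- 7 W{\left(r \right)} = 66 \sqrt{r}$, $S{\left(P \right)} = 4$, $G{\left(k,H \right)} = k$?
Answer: $\frac{2963}{3696} \approx 0.80168$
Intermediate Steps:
$W{\left(r \right)} = - \frac{66 \sqrt{r}}{7}$
$a{\left(Q,I \right)} = 2 - \left(I + Q\right) \left(Q + 2 I\right)$ ($a{\left(Q,I \right)} = 2 - \left(Q + I\right) \left(I + 1 \left(Q + I\right)\right) = 2 - \left(I + Q\right) \left(I + 1 \left(I + Q\right)\right) = 2 - \left(I + Q\right) \left(I + \left(I + Q\right)\right) = 2 - \left(I + Q\right) \left(Q + 2 I\right)$)
$\frac{a{\left(41,-19 \right)}}{W{\left(S{\left(-6 \right)} \right)}} + \frac{1742}{-672} = \frac{2 - 41^{2} - 2 \left(-19\right)^{2} - \left(-57\right) 41}{\left(- \frac{66}{7}\right) \sqrt{4}} + \frac{1742}{-672} = \frac{2 - 1681 - 722 + 2337}{\left(- \frac{66}{7}\right) 2} + 1742 \left(- \frac{1}{672}\right) = \frac{2 - 1681 - 722 + 2337}{- \frac{132}{7}} - \frac{871}{336} = \left(-64\right) \left(- \frac{7}{132}\right) - \frac{871}{336} = \frac{112}{33} - \frac{871}{336} = \frac{2963}{3696}$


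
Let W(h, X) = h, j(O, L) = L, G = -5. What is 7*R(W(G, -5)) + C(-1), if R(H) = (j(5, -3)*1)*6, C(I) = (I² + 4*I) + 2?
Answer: -127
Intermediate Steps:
C(I) = 2 + I² + 4*I
R(H) = -18 (R(H) = -3*1*6 = -3*6 = -18)
7*R(W(G, -5)) + C(-1) = 7*(-18) + (2 + (-1)² + 4*(-1)) = -126 + (2 + 1 - 4) = -126 - 1 = -127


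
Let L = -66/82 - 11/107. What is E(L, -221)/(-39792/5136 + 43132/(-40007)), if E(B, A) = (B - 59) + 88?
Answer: -4930502687/1549018007 ≈ -3.1830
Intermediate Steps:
L = -3982/4387 (L = -66*1/82 - 11*1/107 = -33/41 - 11/107 = -3982/4387 ≈ -0.90768)
E(B, A) = 29 + B (E(B, A) = (-59 + B) + 88 = 29 + B)
E(L, -221)/(-39792/5136 + 43132/(-40007)) = (29 - 3982/4387)/(-39792/5136 + 43132/(-40007)) = 123241/(4387*(-39792*1/5136 + 43132*(-1/40007))) = 123241/(4387*(-829/107 - 43132/40007)) = 123241/(4387*(-37780927/4280749)) = (123241/4387)*(-4280749/37780927) = -4930502687/1549018007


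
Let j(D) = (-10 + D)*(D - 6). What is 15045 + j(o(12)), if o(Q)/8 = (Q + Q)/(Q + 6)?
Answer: 135433/9 ≈ 15048.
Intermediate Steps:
o(Q) = 16*Q/(6 + Q) (o(Q) = 8*((Q + Q)/(Q + 6)) = 8*((2*Q)/(6 + Q)) = 8*(2*Q/(6 + Q)) = 16*Q/(6 + Q))
j(D) = (-10 + D)*(-6 + D)
15045 + j(o(12)) = 15045 + (60 + (16*12/(6 + 12))**2 - 256*12/(6 + 12)) = 15045 + (60 + (16*12/18)**2 - 256*12/18) = 15045 + (60 + (16*12*(1/18))**2 - 256*12/18) = 15045 + (60 + (32/3)**2 - 16*32/3) = 15045 + (60 + 1024/9 - 512/3) = 15045 + 28/9 = 135433/9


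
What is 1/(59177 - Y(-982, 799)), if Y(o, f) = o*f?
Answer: 1/843795 ≈ 1.1851e-6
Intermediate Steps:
Y(o, f) = f*o
1/(59177 - Y(-982, 799)) = 1/(59177 - 799*(-982)) = 1/(59177 - 1*(-784618)) = 1/(59177 + 784618) = 1/843795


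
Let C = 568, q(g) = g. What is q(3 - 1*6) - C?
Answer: -571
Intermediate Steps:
q(3 - 1*6) - C = (3 - 1*6) - 1*568 = (3 - 6) - 568 = -3 - 568 = -571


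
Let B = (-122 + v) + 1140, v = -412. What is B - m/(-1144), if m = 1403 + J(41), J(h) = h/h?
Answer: 13359/22 ≈ 607.23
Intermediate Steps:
J(h) = 1
B = 606 (B = (-122 - 412) + 1140 = -534 + 1140 = 606)
m = 1404 (m = 1403 + 1 = 1404)
B - m/(-1144) = 606 - 1404/(-1144) = 606 - 1404*(-1)/1144 = 606 - 1*(-27/22) = 606 + 27/22 = 13359/22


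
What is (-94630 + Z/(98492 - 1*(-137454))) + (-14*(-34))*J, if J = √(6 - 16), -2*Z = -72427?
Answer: -44655067533/471892 + 476*I*√10 ≈ -94630.0 + 1505.2*I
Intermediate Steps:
Z = 72427/2 (Z = -½*(-72427) = 72427/2 ≈ 36214.)
J = I*√10 (J = √(-10) = I*√10 ≈ 3.1623*I)
(-94630 + Z/(98492 - 1*(-137454))) + (-14*(-34))*J = (-94630 + 72427/(2*(98492 - 1*(-137454)))) + (-14*(-34))*(I*√10) = (-94630 + 72427/(2*(98492 + 137454))) + 476*(I*√10) = (-94630 + (72427/2)/235946) + 476*I*√10 = (-94630 + (72427/2)*(1/235946)) + 476*I*√10 = (-94630 + 72427/471892) + 476*I*√10 = -44655067533/471892 + 476*I*√10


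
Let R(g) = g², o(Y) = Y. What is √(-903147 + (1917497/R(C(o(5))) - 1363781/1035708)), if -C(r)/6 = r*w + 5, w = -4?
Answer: I*√54480666957201711718/7767810 ≈ 950.22*I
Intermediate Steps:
C(r) = -30 + 24*r (C(r) = -6*(r*(-4) + 5) = -6*(-4*r + 5) = -6*(5 - 4*r) = -30 + 24*r)
√(-903147 + (1917497/R(C(o(5))) - 1363781/1035708)) = √(-903147 + (1917497/((-30 + 24*5)²) - 1363781/1035708)) = √(-903147 + (1917497/((-30 + 120)²) - 1363781*1/1035708)) = √(-903147 + (1917497/(90²) - 1363781/1035708)) = √(-903147 + (1917497/8100 - 1363781/1035708)) = √(-903147 + 82288348199/349551450) = √(-315614055064951/349551450) = I*√54480666957201711718/7767810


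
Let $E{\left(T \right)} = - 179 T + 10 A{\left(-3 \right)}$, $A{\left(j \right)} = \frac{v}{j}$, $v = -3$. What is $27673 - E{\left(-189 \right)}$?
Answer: $-6168$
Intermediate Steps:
$A{\left(j \right)} = - \frac{3}{j}$
$E{\left(T \right)} = 10 - 179 T$ ($E{\left(T \right)} = - 179 T + 10 \left(- \frac{3}{-3}\right) = - 179 T + 10 \left(\left(-3\right) \left(- \frac{1}{3}\right)\right) = - 179 T + 10 \cdot 1 = - 179 T + 10 = 10 - 179 T$)
$27673 - E{\left(-189 \right)} = 27673 - \left(10 - -33831\right) = 27673 - \left(10 + 33831\right) = 27673 - 33841 = -6168$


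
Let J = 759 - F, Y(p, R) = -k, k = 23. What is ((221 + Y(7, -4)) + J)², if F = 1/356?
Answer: 116070357481/126736 ≈ 9.1584e+5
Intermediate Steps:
F = 1/356 ≈ 0.0028090
Y(p, R) = -23 (Y(p, R) = -1*23 = -23)
J = 270203/356 (J = 759 - 1*1/356 = 759 - 1/356 = 270203/356 ≈ 759.00)
((221 + Y(7, -4)) + J)² = ((221 - 23) + 270203/356)² = (198 + 270203/356)² = (340691/356)² = 116070357481/126736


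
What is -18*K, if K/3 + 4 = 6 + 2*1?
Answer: -216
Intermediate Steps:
K = 12 (K = -12 + 3*(6 + 2*1) = -12 + 3*(6 + 2) = -12 + 3*8 = -12 + 24 = 12)
-18*K = -18*12 = -216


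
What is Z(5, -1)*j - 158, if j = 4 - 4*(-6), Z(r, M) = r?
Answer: -18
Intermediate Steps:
j = 28 (j = 4 + 24 = 28)
Z(5, -1)*j - 158 = 5*28 - 158 = 140 - 158 = -18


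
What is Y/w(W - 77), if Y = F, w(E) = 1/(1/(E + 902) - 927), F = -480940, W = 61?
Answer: 197503060870/443 ≈ 4.4583e+8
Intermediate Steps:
w(E) = 1/(-927 + 1/(902 + E)) (w(E) = 1/(1/(902 + E) - 927) = 1/(-927 + 1/(902 + E)))
Y = -480940
Y/w(W - 77) = -480940*(836153 + 927*(61 - 77))/(-902 - (61 - 77)) = -480940*(836153 + 927*(-16))/(-902 - 1*(-16)) = -480940*(836153 - 14832)/(-902 + 16) = -480940/(-886/821321) = -480940*(-821321/886) = 197503060870/443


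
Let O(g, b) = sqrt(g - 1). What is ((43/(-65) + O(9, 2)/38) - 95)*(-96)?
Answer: 596928/65 - 96*sqrt(2)/19 ≈ 9176.4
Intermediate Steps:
O(g, b) = sqrt(-1 + g)
((43/(-65) + O(9, 2)/38) - 95)*(-96) = ((43/(-65) + sqrt(-1 + 9)/38) - 95)*(-96) = ((43*(-1/65) + sqrt(8)*(1/38)) - 95)*(-96) = ((-43/65 + (2*sqrt(2))*(1/38)) - 95)*(-96) = ((-43/65 + sqrt(2)/19) - 95)*(-96) = (-6218/65 + sqrt(2)/19)*(-96) = 596928/65 - 96*sqrt(2)/19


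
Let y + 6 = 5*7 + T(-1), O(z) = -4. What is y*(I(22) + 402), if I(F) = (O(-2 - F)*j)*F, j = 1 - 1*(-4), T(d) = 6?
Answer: -1330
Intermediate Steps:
j = 5 (j = 1 + 4 = 5)
y = 35 (y = -6 + (5*7 + 6) = -6 + (35 + 6) = -6 + 41 = 35)
I(F) = -20*F (I(F) = (-4*5)*F = -20*F)
y*(I(22) + 402) = 35*(-20*22 + 402) = 35*(-440 + 402) = 35*(-38) = -1330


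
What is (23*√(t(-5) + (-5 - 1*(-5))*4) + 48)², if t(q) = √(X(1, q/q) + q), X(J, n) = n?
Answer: 4512 + 3266*I ≈ 4512.0 + 3266.0*I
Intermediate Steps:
t(q) = √(1 + q) (t(q) = √(q/q + q) = √(1 + q))
(23*√(t(-5) + (-5 - 1*(-5))*4) + 48)² = (23*√(√(1 - 5) + (-5 - 1*(-5))*4) + 48)² = (23*√(√(-4) + (-5 + 5)*4) + 48)² = (23*√(2*I + 0*4) + 48)² = (23*√(2*I + 0) + 48)² = (23*√(2*I) + 48)² = (23*(1 + I) + 48)² = ((23 + 23*I) + 48)² = (71 + 23*I)²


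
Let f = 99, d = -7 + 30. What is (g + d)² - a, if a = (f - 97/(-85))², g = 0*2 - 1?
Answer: -68957244/7225 ≈ -9544.3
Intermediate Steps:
g = -1 (g = 0 - 1 = -1)
d = 23
a = 72454144/7225 (a = (99 - 97/(-85))² = (99 - 97*(-1/85))² = (99 + 97/85)² = (8512/85)² = 72454144/7225 ≈ 10028.)
(g + d)² - a = (-1 + 23)² - 1*72454144/7225 = 22² - 72454144/7225 = 484 - 72454144/7225 = -68957244/7225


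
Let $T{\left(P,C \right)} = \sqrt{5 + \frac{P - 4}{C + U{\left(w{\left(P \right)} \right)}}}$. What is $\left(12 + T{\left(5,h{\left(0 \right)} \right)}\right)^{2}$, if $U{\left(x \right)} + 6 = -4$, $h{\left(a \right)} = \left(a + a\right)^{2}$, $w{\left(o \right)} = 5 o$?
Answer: $\frac{1489}{10} + \frac{84 \sqrt{10}}{5} \approx 202.03$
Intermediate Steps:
$h{\left(a \right)} = 4 a^{2}$ ($h{\left(a \right)} = \left(2 a\right)^{2} = 4 a^{2}$)
$U{\left(x \right)} = -10$ ($U{\left(x \right)} = -6 - 4 = -10$)
$T{\left(P,C \right)} = \sqrt{5 + \frac{-4 + P}{-10 + C}}$ ($T{\left(P,C \right)} = \sqrt{5 + \frac{P - 4}{C - 10}} = \sqrt{5 + \frac{-4 + P}{-10 + C}}$)
$\left(12 + T{\left(5,h{\left(0 \right)} \right)}\right)^{2} = \left(12 + \sqrt{\frac{-54 + 5 + 5 \cdot 4 \cdot 0^{2}}{-10 + 4 \cdot 0^{2}}}\right)^{2} = \left(12 + \sqrt{\frac{-54 + 5 + 5 \cdot 4 \cdot 0}{-10 + 4 \cdot 0}}\right)^{2} = \left(12 + \sqrt{\frac{-54 + 5 + 5 \cdot 0}{-10 + 0}}\right)^{2} = \left(12 + \sqrt{\frac{-54 + 5 + 0}{-10}}\right)^{2} = \left(12 + \sqrt{\left(- \frac{1}{10}\right) \left(-49\right)}\right)^{2} = \left(12 + \sqrt{\frac{49}{10}}\right)^{2} = \left(12 + \frac{7 \sqrt{10}}{10}\right)^{2}$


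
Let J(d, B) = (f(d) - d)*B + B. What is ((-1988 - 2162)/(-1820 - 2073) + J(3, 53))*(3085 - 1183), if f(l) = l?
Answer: 400331058/3893 ≈ 1.0283e+5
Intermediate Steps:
J(d, B) = B (J(d, B) = (d - d)*B + B = 0*B + B = 0 + B = B)
((-1988 - 2162)/(-1820 - 2073) + J(3, 53))*(3085 - 1183) = ((-1988 - 2162)/(-1820 - 2073) + 53)*(3085 - 1183) = (-4150/(-3893) + 53)*1902 = (-4150*(-1/3893) + 53)*1902 = (4150/3893 + 53)*1902 = (210479/3893)*1902 = 400331058/3893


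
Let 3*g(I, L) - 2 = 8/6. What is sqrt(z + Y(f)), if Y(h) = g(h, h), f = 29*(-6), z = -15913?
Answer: I*sqrt(143207)/3 ≈ 126.14*I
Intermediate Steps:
f = -174
g(I, L) = 10/9 (g(I, L) = 2/3 + (8/6)/3 = 2/3 + (8*(1/6))/3 = 2/3 + (1/3)*(4/3) = 2/3 + 4/9 = 10/9)
Y(h) = 10/9
sqrt(z + Y(f)) = sqrt(-15913 + 10/9) = sqrt(-143207/9) = I*sqrt(143207)/3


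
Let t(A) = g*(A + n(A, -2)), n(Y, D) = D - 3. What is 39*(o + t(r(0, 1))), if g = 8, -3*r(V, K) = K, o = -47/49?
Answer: -83369/49 ≈ -1701.4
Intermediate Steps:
o = -47/49 (o = -47*1/49 = -47/49 ≈ -0.95918)
r(V, K) = -K/3
n(Y, D) = -3 + D
t(A) = -40 + 8*A (t(A) = 8*(A + (-3 - 2)) = 8*(A - 5) = 8*(-5 + A) = -40 + 8*A)
39*(o + t(r(0, 1))) = 39*(-47/49 + (-40 + 8*(-⅓*1))) = 39*(-47/49 + (-40 + 8*(-⅓))) = 39*(-47/49 + (-40 - 8/3)) = 39*(-47/49 - 128/3) = 39*(-6413/147) = -83369/49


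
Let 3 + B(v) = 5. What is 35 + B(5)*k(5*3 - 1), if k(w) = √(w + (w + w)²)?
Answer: 35 + 2*√798 ≈ 91.498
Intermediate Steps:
B(v) = 2 (B(v) = -3 + 5 = 2)
k(w) = √(w + 4*w²) (k(w) = √(w + (2*w)²) = √(w + 4*w²))
35 + B(5)*k(5*3 - 1) = 35 + 2*√((5*3 - 1)*(1 + 4*(5*3 - 1))) = 35 + 2*√((15 - 1)*(1 + 4*(15 - 1))) = 35 + 2*√(14*(1 + 4*14)) = 35 + 2*√(14*(1 + 56)) = 35 + 2*√(14*57) = 35 + 2*√798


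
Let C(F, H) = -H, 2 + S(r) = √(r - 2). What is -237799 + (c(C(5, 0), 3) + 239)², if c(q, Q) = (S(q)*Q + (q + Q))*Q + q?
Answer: -185061 + 4140*I*√2 ≈ -1.8506e+5 + 5854.8*I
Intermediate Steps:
S(r) = -2 + √(-2 + r) (S(r) = -2 + √(r - 2) = -2 + √(-2 + r))
c(q, Q) = q + Q*(Q + q + Q*(-2 + √(-2 + q))) (c(q, Q) = ((-2 + √(-2 + q))*Q + (q + Q))*Q + q = (Q*(-2 + √(-2 + q)) + (Q + q))*Q + q = (Q + q + Q*(-2 + √(-2 + q)))*Q + q = Q*(Q + q + Q*(-2 + √(-2 + q))) + q = q + Q*(Q + q + Q*(-2 + √(-2 + q))))
-237799 + (c(C(5, 0), 3) + 239)² = -237799 + ((-1*0 - 1*3² + 3*(-1*0) + 3²*√(-2 - 1*0)) + 239)² = -237799 + ((0 - 1*9 + 3*0 + 9*√(-2 + 0)) + 239)² = -237799 + ((0 - 9 + 0 + 9*√(-2)) + 239)² = -237799 + ((0 - 9 + 0 + 9*(I*√2)) + 239)² = -237799 + ((0 - 9 + 0 + 9*I*√2) + 239)² = -237799 + ((-9 + 9*I*√2) + 239)² = -237799 + (230 + 9*I*√2)²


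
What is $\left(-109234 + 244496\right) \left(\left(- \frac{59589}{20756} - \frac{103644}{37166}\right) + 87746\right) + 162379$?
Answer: $\frac{2288814282754480005}{192854374} \approx 1.1868 \cdot 10^{10}$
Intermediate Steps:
$\left(-109234 + 244496\right) \left(\left(- \frac{59589}{20756} - \frac{103644}{37166}\right) + 87746\right) + 162379 = 135262 \left(\left(\left(-59589\right) \frac{1}{20756} - \frac{51822}{18583}\right) + 87746\right) + 162379 = 135262 \left(\left(- \frac{59589}{20756} - \frac{51822}{18583}\right) + 87746\right) + 162379 = 135262 \left(- \frac{2182959819}{385708748} + 87746\right) + 162379 = 135262 \cdot \frac{33842216842189}{385708748} + 162379 = \frac{2288782967254084259}{192854374} + 162379 = \frac{2288814282754480005}{192854374}$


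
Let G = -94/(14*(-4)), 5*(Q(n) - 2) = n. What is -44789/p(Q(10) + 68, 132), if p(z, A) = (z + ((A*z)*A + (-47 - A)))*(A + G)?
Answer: -179156/670756829 ≈ -0.00026710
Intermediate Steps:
Q(n) = 2 + n/5
G = 47/28 (G = -94/(-56) = -94*(-1/56) = 47/28 ≈ 1.6786)
p(z, A) = (47/28 + A)*(-47 + z - A + z*A**2) (p(z, A) = (z + ((A*z)*A + (-47 - A)))*(A + 47/28) = (z + (z*A**2 + (-47 - A)))*(47/28 + A) = (z + (-47 - A + z*A**2))*(47/28 + A) = (-47 + z - A + z*A**2)*(47/28 + A) = (47/28 + A)*(-47 + z - A + z*A**2))
-44789/p(Q(10) + 68, 132) = -44789/(-2209/28 - 1*132**2 - 1363/28*132 + 47*((2 + (1/5)*10) + 68)/28 + 132*((2 + (1/5)*10) + 68) + ((2 + (1/5)*10) + 68)*132**3 + (47/28)*((2 + (1/5)*10) + 68)*132**2) = -44789/(-2209/28 - 1*17424 - 44979/7 + 47*((2 + 2) + 68)/28 + 132*((2 + 2) + 68) + ((2 + 2) + 68)*2299968 + (47/28)*((2 + 2) + 68)*17424) = -44789/(-2209/28 - 17424 - 44979/7 + 47*(4 + 68)/28 + 132*(4 + 68) + (4 + 68)*2299968 + (47/28)*(4 + 68)*17424) = -44789/(-2209/28 - 17424 - 44979/7 + (47/28)*72 + 132*72 + 72*2299968 + (47/28)*72*17424) = -44789/(-2209/28 - 17424 - 44979/7 + 846/7 + 9504 + 165597696 + 14740704/7) = -44789/670756829/4 = -44789*4/670756829 = -179156/670756829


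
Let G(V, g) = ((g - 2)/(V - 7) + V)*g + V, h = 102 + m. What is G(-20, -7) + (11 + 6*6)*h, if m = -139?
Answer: -4864/3 ≈ -1621.3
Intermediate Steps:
h = -37 (h = 102 - 139 = -37)
G(V, g) = V + g*(V + (-2 + g)/(-7 + V)) (G(V, g) = ((-2 + g)/(-7 + V) + V)*g + V = (V + (-2 + g)/(-7 + V))*g + V = g*(V + (-2 + g)/(-7 + V)) + V = V + g*(V + (-2 + g)/(-7 + V)))
G(-20, -7) + (11 + 6*6)*h = ((-20)**2 + (-7)**2 - 7*(-20) - 2*(-7) - 7*(-20)**2 - 7*(-20)*(-7))/(-7 - 20) + (11 + 6*6)*(-37) = (400 + 49 + 140 + 14 - 7*400 - 980)/(-27) + (11 + 36)*(-37) = -(400 + 49 + 140 + 14 - 2800 - 980)/27 + 47*(-37) = -1/27*(-3177) - 1739 = 353/3 - 1739 = -4864/3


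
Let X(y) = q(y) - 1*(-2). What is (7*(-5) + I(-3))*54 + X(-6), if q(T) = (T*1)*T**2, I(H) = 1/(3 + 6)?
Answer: -2098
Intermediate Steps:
I(H) = 1/9
q(T) = T**3 (q(T) = T*T**2 = T**3)
X(y) = 2 + y**3 (X(y) = y**3 - 1*(-2) = y**3 + 2 = 2 + y**3)
(7*(-5) + I(-3))*54 + X(-6) = (7*(-5) + 1/9)*54 + (2 + (-6)**3) = (-35 + 1/9)*54 + (2 - 216) = -314/9*54 - 214 = -1884 - 214 = -2098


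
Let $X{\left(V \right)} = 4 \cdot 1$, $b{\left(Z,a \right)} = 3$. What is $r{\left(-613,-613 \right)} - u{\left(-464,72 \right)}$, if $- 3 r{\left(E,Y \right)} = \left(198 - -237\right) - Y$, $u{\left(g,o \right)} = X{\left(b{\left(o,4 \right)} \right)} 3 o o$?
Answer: $- \frac{187672}{3} \approx -62557.0$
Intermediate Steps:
$X{\left(V \right)} = 4$
$u{\left(g,o \right)} = 12 o^{2}$ ($u{\left(g,o \right)} = 4 \cdot 3 o o = 12 o o = 12 o^{2}$)
$r{\left(E,Y \right)} = -145 + \frac{Y}{3}$ ($r{\left(E,Y \right)} = - \frac{\left(198 - -237\right) - Y}{3} = - \frac{\left(198 + 237\right) - Y}{3} = - \frac{435 - Y}{3} = -145 + \frac{Y}{3}$)
$r{\left(-613,-613 \right)} - u{\left(-464,72 \right)} = \left(-145 + \frac{1}{3} \left(-613\right)\right) - 12 \cdot 72^{2} = \left(-145 - \frac{613}{3}\right) - 12 \cdot 5184 = - \frac{1048}{3} - 62208 = - \frac{187672}{3}$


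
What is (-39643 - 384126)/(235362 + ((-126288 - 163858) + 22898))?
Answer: 423769/31886 ≈ 13.290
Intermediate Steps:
(-39643 - 384126)/(235362 + ((-126288 - 163858) + 22898)) = -423769/(235362 + (-290146 + 22898)) = -423769/(235362 - 267248) = -423769/(-31886) = -423769*(-1/31886) = 423769/31886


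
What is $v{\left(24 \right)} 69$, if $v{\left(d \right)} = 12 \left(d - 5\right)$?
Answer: $15732$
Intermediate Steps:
$v{\left(d \right)} = -60 + 12 d$ ($v{\left(d \right)} = 12 \left(-5 + d\right) = -60 + 12 d$)
$v{\left(24 \right)} 69 = \left(-60 + 12 \cdot 24\right) 69 = \left(-60 + 288\right) 69 = 228 \cdot 69 = 15732$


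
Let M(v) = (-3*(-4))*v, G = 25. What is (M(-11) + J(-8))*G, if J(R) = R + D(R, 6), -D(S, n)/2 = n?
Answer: -3800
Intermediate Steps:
M(v) = 12*v
D(S, n) = -2*n
J(R) = -12 + R (J(R) = R - 2*6 = R - 12 = -12 + R)
(M(-11) + J(-8))*G = (12*(-11) + (-12 - 8))*25 = (-132 - 20)*25 = -152*25 = -3800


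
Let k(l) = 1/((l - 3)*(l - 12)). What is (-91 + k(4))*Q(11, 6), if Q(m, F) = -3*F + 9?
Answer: 6561/8 ≈ 820.13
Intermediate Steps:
Q(m, F) = 9 - 3*F
k(l) = 1/((-12 + l)*(-3 + l)) (k(l) = 1/((-3 + l)*(-12 + l)) = 1/((-12 + l)*(-3 + l)))
(-91 + k(4))*Q(11, 6) = (-91 + 1/(36 + 4² - 15*4))*(9 - 3*6) = (-91 + 1/(36 + 16 - 60))*(9 - 18) = (-91 + 1/(-8))*(-9) = (-91 - ⅛)*(-9) = -729/8*(-9) = 6561/8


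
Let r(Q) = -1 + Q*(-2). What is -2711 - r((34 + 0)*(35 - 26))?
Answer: -2098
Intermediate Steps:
r(Q) = -1 - 2*Q
-2711 - r((34 + 0)*(35 - 26)) = -2711 - (-1 - 2*(34 + 0)*(35 - 26)) = -2711 - (-1 - 68*9) = -2711 - (-1 - 2*306) = -2711 - (-1 - 612) = -2711 - 1*(-613) = -2711 + 613 = -2098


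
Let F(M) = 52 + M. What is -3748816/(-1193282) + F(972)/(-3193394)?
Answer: 49058297544/15617293357 ≈ 3.1413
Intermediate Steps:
-3748816/(-1193282) + F(972)/(-3193394) = -3748816/(-1193282) + (52 + 972)/(-3193394) = -3748816*(-1/1193282) + 1024*(-1/3193394) = 30728/9781 - 512/1596697 = 49058297544/15617293357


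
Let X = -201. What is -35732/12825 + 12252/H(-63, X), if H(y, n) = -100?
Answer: -1607051/12825 ≈ -125.31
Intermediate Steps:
-35732/12825 + 12252/H(-63, X) = -35732/12825 + 12252/(-100) = -35732*1/12825 + 12252*(-1/100) = -35732/12825 - 3063/25 = -1607051/12825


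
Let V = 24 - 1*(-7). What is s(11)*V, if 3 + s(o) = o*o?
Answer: 3658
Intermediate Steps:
s(o) = -3 + o² (s(o) = -3 + o*o = -3 + o²)
V = 31 (V = 24 + 7 = 31)
s(11)*V = (-3 + 11²)*31 = (-3 + 121)*31 = 118*31 = 3658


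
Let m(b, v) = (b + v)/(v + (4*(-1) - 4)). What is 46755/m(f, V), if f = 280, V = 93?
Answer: 3974175/373 ≈ 10655.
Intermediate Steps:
m(b, v) = (b + v)/(-8 + v) (m(b, v) = (b + v)/(v + (-4 - 4)) = (b + v)/(v - 8) = (b + v)/(-8 + v))
46755/m(f, V) = 46755/(((280 + 93)/(-8 + 93))) = 46755/((373/85)) = 46755/(((1/85)*373)) = 46755/(373/85) = 46755*(85/373) = 3974175/373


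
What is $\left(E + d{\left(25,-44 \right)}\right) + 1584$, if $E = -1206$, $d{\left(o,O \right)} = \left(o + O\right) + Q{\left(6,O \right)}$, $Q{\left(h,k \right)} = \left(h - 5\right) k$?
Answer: $315$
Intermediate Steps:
$Q{\left(h,k \right)} = k \left(-5 + h\right)$ ($Q{\left(h,k \right)} = \left(-5 + h\right) k = k \left(-5 + h\right)$)
$d{\left(o,O \right)} = o + 2 O$ ($d{\left(o,O \right)} = \left(o + O\right) + O \left(-5 + 6\right) = \left(O + o\right) + O 1 = \left(O + o\right) + O = o + 2 O$)
$\left(E + d{\left(25,-44 \right)}\right) + 1584 = \left(-1206 + \left(25 + 2 \left(-44\right)\right)\right) + 1584 = \left(-1206 + \left(25 - 88\right)\right) + 1584 = \left(-1206 - 63\right) + 1584 = -1269 + 1584 = 315$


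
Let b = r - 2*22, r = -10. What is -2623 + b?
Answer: -2677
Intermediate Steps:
b = -54 (b = -10 - 2*22 = -10 - 44 = -54)
-2623 + b = -2623 - 54 = -2677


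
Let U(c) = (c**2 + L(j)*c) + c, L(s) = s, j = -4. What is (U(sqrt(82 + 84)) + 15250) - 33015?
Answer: -17599 - 3*sqrt(166) ≈ -17638.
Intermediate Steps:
U(c) = c**2 - 3*c (U(c) = (c**2 - 4*c) + c = c**2 - 3*c)
(U(sqrt(82 + 84)) + 15250) - 33015 = (sqrt(82 + 84)*(-3 + sqrt(82 + 84)) + 15250) - 33015 = (sqrt(166)*(-3 + sqrt(166)) + 15250) - 33015 = (15250 + sqrt(166)*(-3 + sqrt(166))) - 33015 = -17765 + sqrt(166)*(-3 + sqrt(166))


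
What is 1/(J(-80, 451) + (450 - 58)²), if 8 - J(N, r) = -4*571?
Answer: 1/155956 ≈ 6.4121e-6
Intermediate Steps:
J(N, r) = 2292 (J(N, r) = 8 - (-4)*571 = 8 - 1*(-2284) = 8 + 2284 = 2292)
1/(J(-80, 451) + (450 - 58)²) = 1/(2292 + (450 - 58)²) = 1/(2292 + 392²) = 1/(2292 + 153664) = 1/155956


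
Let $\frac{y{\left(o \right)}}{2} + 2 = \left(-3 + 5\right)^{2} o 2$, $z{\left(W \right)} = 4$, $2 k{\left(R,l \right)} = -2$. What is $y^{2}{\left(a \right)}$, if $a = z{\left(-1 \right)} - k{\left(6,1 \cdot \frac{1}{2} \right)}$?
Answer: $5776$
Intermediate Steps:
$k{\left(R,l \right)} = -1$ ($k{\left(R,l \right)} = \frac{1}{2} \left(-2\right) = -1$)
$a = 5$ ($a = 4 - -1 = 4 + 1 = 5$)
$y{\left(o \right)} = -4 + 16 o$ ($y{\left(o \right)} = -4 + 2 \left(-3 + 5\right)^{2} o 2 = -4 + 2 \cdot 2^{2} o 2 = -4 + 2 \cdot 4 o 2 = -4 + 2 \cdot 8 o = -4 + 16 o$)
$y^{2}{\left(a \right)} = \left(-4 + 16 \cdot 5\right)^{2} = \left(-4 + 80\right)^{2} = 76^{2} = 5776$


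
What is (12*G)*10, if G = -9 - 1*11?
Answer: -2400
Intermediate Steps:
G = -20 (G = -9 - 11 = -20)
(12*G)*10 = (12*(-20))*10 = -240*10 = -2400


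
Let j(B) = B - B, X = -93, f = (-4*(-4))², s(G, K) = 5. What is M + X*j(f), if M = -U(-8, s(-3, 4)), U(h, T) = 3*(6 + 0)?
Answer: -18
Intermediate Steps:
f = 256 (f = 16² = 256)
U(h, T) = 18 (U(h, T) = 3*6 = 18)
j(B) = 0
M = -18 (M = -1*18 = -18)
M + X*j(f) = -18 - 93*0 = -18 + 0 = -18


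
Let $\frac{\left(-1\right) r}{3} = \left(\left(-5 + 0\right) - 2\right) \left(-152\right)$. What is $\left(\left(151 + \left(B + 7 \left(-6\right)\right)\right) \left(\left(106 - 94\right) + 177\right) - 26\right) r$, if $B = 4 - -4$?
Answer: $-70501704$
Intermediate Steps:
$B = 8$ ($B = 4 + 4 = 8$)
$r = -3192$ ($r = - 3 \left(\left(-5 + 0\right) - 2\right) \left(-152\right) = - 3 \left(-5 - 2\right) \left(-152\right) = - 3 \left(\left(-7\right) \left(-152\right)\right) = \left(-3\right) 1064 = -3192$)
$\left(\left(151 + \left(B + 7 \left(-6\right)\right)\right) \left(\left(106 - 94\right) + 177\right) - 26\right) r = \left(\left(151 + \left(8 + 7 \left(-6\right)\right)\right) \left(\left(106 - 94\right) + 177\right) - 26\right) \left(-3192\right) = \left(\left(151 + \left(8 - 42\right)\right) \left(12 + 177\right) - 26\right) \left(-3192\right) = \left(\left(151 - 34\right) 189 - 26\right) \left(-3192\right) = \left(117 \cdot 189 - 26\right) \left(-3192\right) = \left(22113 - 26\right) \left(-3192\right) = 22087 \left(-3192\right) = -70501704$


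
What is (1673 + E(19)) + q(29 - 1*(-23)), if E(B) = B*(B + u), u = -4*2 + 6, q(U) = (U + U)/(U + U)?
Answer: 1997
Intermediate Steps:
q(U) = 1 (q(U) = (2*U)/((2*U)) = (2*U)*(1/(2*U)) = 1)
u = -2 (u = -8 + 6 = -2)
E(B) = B*(-2 + B) (E(B) = B*(B - 2) = B*(-2 + B))
(1673 + E(19)) + q(29 - 1*(-23)) = (1673 + 19*(-2 + 19)) + 1 = (1673 + 19*17) + 1 = (1673 + 323) + 1 = 1996 + 1 = 1997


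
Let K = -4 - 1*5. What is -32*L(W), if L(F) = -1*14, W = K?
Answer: 448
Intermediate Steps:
K = -9 (K = -4 - 5 = -9)
W = -9
L(F) = -14
-32*L(W) = -32*(-14) = 448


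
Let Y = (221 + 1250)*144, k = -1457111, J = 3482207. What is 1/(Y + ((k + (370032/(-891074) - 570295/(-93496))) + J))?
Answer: 41655927352/93181213801503319 ≈ 4.4704e-7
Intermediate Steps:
Y = 211824 (Y = 1471*144 = 211824)
1/(Y + ((k + (370032/(-891074) - 570295/(-93496))) + J)) = 1/(211824 + ((-1457111 + (370032/(-891074) - 570295/(-93496))) + 3482207)) = 1/(211824 + ((-1457111 + (370032*(-1/891074) - 570295*(-1/93496))) + 3482207)) = 1/(211824 + ((-1457111 + (-185016/445537 + 570295/93496)) + 3482207)) = 1/(211824 + ((-1457111 + 236789267479/41655927352) + 3482207)) = 1/(211824 + (-60697073170532593/41655927352 + 3482207)) = 1/(211824 + 84357488646093271/41655927352) = 1/(93181213801503319/41655927352) = 41655927352/93181213801503319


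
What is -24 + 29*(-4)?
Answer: -140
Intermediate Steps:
-24 + 29*(-4) = -24 - 116 = -140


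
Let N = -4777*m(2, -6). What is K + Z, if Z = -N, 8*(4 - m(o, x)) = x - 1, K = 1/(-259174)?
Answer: 24142446857/1036696 ≈ 23288.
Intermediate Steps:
K = -1/259174 ≈ -3.8584e-6
m(o, x) = 33/8 - x/8 (m(o, x) = 4 - (x - 1)/8 = 4 - (-1 + x)/8 = 4 + (⅛ - x/8) = 33/8 - x/8)
N = -186303/8 (N = -4777*(33/8 - ⅛*(-6)) = -4777*(33/8 + ¾) = -4777*39/8 = -186303/8 ≈ -23288.)
Z = 186303/8 (Z = -1*(-186303/8) = 186303/8 ≈ 23288.)
K + Z = -1/259174 + 186303/8 = 24142446857/1036696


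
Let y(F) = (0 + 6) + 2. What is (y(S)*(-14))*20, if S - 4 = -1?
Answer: -2240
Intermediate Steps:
S = 3 (S = 4 - 1 = 3)
y(F) = 8 (y(F) = 6 + 2 = 8)
(y(S)*(-14))*20 = (8*(-14))*20 = -112*20 = -2240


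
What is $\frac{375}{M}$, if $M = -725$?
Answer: $- \frac{15}{29} \approx -0.51724$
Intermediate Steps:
$\frac{375}{M} = \frac{375}{-725} = 375 \left(- \frac{1}{725}\right) = - \frac{15}{29}$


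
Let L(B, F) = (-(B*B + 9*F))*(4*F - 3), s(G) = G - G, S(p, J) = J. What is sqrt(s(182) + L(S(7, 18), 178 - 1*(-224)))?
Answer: 9*I*sqrt(78110) ≈ 2515.3*I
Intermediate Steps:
s(G) = 0
L(B, F) = (-3 + 4*F)*(-B**2 - 9*F) (L(B, F) = (-(B**2 + 9*F))*(-3 + 4*F) = (-B**2 - 9*F)*(-3 + 4*F) = (-3 + 4*F)*(-B**2 - 9*F))
sqrt(s(182) + L(S(7, 18), 178 - 1*(-224))) = sqrt(0 + (-36*(178 - 1*(-224))**2 + 3*18**2 + 27*(178 - 1*(-224)) - 4*(178 - 1*(-224))*18**2)) = sqrt(0 + (-36*(178 + 224)**2 + 3*324 + 27*(178 + 224) - 4*(178 + 224)*324)) = sqrt(0 + (-36*402**2 + 972 + 27*402 - 4*402*324)) = sqrt(0 + (-36*161604 + 972 + 10854 - 520992)) = sqrt(0 + (-5817744 + 972 + 10854 - 520992)) = sqrt(0 - 6326910) = sqrt(-6326910) = 9*I*sqrt(78110)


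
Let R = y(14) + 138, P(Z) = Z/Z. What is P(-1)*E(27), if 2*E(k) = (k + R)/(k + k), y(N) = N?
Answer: 179/108 ≈ 1.6574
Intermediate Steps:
P(Z) = 1
R = 152 (R = 14 + 138 = 152)
E(k) = (152 + k)/(4*k) (E(k) = ((k + 152)/(k + k))/2 = ((152 + k)/((2*k)))/2 = ((152 + k)*(1/(2*k)))/2 = ((152 + k)/(2*k))/2 = (152 + k)/(4*k))
P(-1)*E(27) = 1*((¼)*(152 + 27)/27) = 1*((¼)*(1/27)*179) = 1*(179/108) = 179/108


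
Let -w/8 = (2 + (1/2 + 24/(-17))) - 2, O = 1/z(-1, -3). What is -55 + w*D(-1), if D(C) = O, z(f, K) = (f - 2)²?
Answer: -8291/153 ≈ -54.190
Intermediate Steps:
z(f, K) = (-2 + f)²
O = ⅑ (O = 1/((-2 - 1)²) = 1/((-3)²) = 1/9 = ⅑ ≈ 0.11111)
D(C) = ⅑
w = 124/17 (w = -8*((2 + (1/2 + 24/(-17))) - 2) = -8*((2 + (1*(½) + 24*(-1/17))) - 2) = -8*((2 + (½ - 24/17)) - 2) = -8*((2 - 31/34) - 2) = -8*(37/34 - 2) = -8*(-31/34) = 124/17 ≈ 7.2941)
-55 + w*D(-1) = -55 + (124/17)*(⅑) = -55 + 124/153 = -8291/153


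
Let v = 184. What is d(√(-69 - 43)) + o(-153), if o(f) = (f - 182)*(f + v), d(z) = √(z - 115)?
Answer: -10385 + √(-115 + 4*I*√7) ≈ -10385.0 + 10.735*I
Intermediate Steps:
d(z) = √(-115 + z)
o(f) = (-182 + f)*(184 + f) (o(f) = (f - 182)*(f + 184) = (-182 + f)*(184 + f))
d(√(-69 - 43)) + o(-153) = √(-115 + √(-69 - 43)) + (-33488 + (-153)² + 2*(-153)) = √(-115 + √(-112)) + (-33488 + 23409 - 306) = √(-115 + 4*I*√7) - 10385 = -10385 + √(-115 + 4*I*√7)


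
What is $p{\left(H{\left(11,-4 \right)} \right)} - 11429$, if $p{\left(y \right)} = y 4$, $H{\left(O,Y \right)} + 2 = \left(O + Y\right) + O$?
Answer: $-11365$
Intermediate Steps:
$H{\left(O,Y \right)} = -2 + Y + 2 O$ ($H{\left(O,Y \right)} = -2 + \left(\left(O + Y\right) + O\right) = -2 + \left(Y + 2 O\right) = -2 + Y + 2 O$)
$p{\left(y \right)} = 4 y$
$p{\left(H{\left(11,-4 \right)} \right)} - 11429 = 4 \left(-2 - 4 + 2 \cdot 11\right) - 11429 = 4 \left(-2 - 4 + 22\right) - 11429 = 4 \cdot 16 - 11429 = 64 - 11429 = -11365$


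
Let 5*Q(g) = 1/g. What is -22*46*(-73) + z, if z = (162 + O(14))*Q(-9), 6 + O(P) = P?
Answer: 664850/9 ≈ 73872.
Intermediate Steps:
Q(g) = 1/(5*g)
O(P) = -6 + P
z = -34/9 (z = (162 + (-6 + 14))*((⅕)/(-9)) = (162 + 8)*((⅕)*(-⅑)) = 170*(-1/45) = -34/9 ≈ -3.7778)
-22*46*(-73) + z = -22*46*(-73) - 34/9 = -1012*(-73) - 34/9 = 73876 - 34/9 = 664850/9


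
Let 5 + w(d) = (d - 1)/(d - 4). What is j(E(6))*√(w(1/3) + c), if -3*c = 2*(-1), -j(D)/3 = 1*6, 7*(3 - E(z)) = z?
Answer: -6*I*√4521/11 ≈ -36.675*I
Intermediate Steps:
E(z) = 3 - z/7
w(d) = -5 + (-1 + d)/(-4 + d) (w(d) = -5 + (d - 1)/(d - 4) = -5 + (-1 + d)/(-4 + d))
j(D) = -18 (j(D) = -3*6 = -18)
c = ⅔ (c = -2*(-1)/3 = -⅓*(-2) = ⅔ ≈ 0.66667)
j(E(6))*√(w(1/3) + c) = -18*√((19 - 4/3)/(-4 + 1/3) + ⅔) = -18*√((19 - 4/3)/(-4 + 1*(⅓)) + ⅔) = -18*√((19 - 4*⅓)/(-4 + ⅓) + ⅔) = -18*√((19 - 4/3)/(-11/3) + ⅔) = -18*√(-3/11*53/3 + ⅔) = -18*√(-53/11 + ⅔) = -6*I*√4521/11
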